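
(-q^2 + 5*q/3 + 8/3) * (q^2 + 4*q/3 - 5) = -q^4 + q^3/3 + 89*q^2/9 - 43*q/9 - 40/3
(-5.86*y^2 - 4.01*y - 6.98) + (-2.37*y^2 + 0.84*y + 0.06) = -8.23*y^2 - 3.17*y - 6.92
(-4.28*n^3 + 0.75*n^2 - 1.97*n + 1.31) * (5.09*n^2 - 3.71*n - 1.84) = -21.7852*n^5 + 19.6963*n^4 - 4.9346*n^3 + 12.5966*n^2 - 1.2353*n - 2.4104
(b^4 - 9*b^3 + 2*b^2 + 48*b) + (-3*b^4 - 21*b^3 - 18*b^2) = -2*b^4 - 30*b^3 - 16*b^2 + 48*b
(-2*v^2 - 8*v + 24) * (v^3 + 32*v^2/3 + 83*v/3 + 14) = -2*v^5 - 88*v^4/3 - 350*v^3/3 + 20*v^2/3 + 552*v + 336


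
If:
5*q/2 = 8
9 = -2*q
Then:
No Solution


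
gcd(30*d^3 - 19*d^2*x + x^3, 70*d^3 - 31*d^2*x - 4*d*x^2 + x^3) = -10*d^2 + 3*d*x + x^2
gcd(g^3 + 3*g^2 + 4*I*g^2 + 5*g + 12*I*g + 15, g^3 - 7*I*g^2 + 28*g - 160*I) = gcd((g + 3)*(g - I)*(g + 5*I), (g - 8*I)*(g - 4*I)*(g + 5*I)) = g + 5*I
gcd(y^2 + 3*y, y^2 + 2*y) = y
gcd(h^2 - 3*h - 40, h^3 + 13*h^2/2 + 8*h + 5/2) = h + 5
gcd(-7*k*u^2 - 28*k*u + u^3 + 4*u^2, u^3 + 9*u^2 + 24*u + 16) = u + 4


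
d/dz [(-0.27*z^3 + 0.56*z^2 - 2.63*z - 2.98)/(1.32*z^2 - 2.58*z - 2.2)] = (-0.3564*z^4 + 1.3932*z^3 + 3.8088*z^2 + 5.4032*z - 1.9024)/(1.7424*z^4 - 6.8112*z^3 + 0.8484*z^2 + 11.352*z + 4.84)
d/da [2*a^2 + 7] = 4*a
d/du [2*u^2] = 4*u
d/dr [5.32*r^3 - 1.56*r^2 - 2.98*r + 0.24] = 15.96*r^2 - 3.12*r - 2.98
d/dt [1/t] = -1/t^2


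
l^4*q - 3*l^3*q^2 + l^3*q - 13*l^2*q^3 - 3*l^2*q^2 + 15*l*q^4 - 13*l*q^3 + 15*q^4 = (l - 5*q)*(l - q)*(l + 3*q)*(l*q + q)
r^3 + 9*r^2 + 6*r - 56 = (r - 2)*(r + 4)*(r + 7)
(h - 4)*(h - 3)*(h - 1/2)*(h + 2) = h^4 - 11*h^3/2 + h^2/2 + 25*h - 12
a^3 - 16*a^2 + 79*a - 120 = (a - 8)*(a - 5)*(a - 3)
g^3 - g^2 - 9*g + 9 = (g - 3)*(g - 1)*(g + 3)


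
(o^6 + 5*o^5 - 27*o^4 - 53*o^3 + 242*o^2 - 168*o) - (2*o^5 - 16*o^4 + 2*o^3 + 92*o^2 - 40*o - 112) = o^6 + 3*o^5 - 11*o^4 - 55*o^3 + 150*o^2 - 128*o + 112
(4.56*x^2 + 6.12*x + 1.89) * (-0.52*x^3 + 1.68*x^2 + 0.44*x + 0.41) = -2.3712*x^5 + 4.4784*x^4 + 11.3052*x^3 + 7.7376*x^2 + 3.3408*x + 0.7749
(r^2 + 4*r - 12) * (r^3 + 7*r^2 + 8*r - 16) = r^5 + 11*r^4 + 24*r^3 - 68*r^2 - 160*r + 192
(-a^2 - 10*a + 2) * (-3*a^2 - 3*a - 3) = 3*a^4 + 33*a^3 + 27*a^2 + 24*a - 6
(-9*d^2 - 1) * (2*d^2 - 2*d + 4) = -18*d^4 + 18*d^3 - 38*d^2 + 2*d - 4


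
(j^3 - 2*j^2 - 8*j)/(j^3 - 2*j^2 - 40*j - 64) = j*(j - 4)/(j^2 - 4*j - 32)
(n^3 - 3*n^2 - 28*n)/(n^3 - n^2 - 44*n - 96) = n*(n - 7)/(n^2 - 5*n - 24)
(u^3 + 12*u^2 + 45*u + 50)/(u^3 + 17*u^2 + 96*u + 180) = (u^2 + 7*u + 10)/(u^2 + 12*u + 36)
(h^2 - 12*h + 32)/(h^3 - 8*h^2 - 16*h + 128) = 1/(h + 4)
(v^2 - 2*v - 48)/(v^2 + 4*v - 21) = (v^2 - 2*v - 48)/(v^2 + 4*v - 21)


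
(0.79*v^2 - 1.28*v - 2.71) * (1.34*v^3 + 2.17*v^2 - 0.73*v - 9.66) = 1.0586*v^5 - 0.000900000000000123*v^4 - 6.9857*v^3 - 12.5777*v^2 + 14.3431*v + 26.1786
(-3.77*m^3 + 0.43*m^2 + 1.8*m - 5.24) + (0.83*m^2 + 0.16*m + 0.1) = -3.77*m^3 + 1.26*m^2 + 1.96*m - 5.14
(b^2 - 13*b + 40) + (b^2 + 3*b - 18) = 2*b^2 - 10*b + 22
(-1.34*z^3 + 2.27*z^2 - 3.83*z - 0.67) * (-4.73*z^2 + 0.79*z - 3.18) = 6.3382*z^5 - 11.7957*z^4 + 24.1704*z^3 - 7.0752*z^2 + 11.6501*z + 2.1306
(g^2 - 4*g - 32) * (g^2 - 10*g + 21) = g^4 - 14*g^3 + 29*g^2 + 236*g - 672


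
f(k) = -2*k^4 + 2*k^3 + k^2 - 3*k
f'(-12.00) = 14661.00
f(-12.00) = -44748.00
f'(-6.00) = 1929.00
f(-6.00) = -2970.00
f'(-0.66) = 0.59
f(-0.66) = 1.46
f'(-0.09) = -3.13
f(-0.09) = 0.28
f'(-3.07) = 278.88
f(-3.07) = -216.89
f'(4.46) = -584.46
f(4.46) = -607.41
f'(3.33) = -225.21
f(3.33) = -170.98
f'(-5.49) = 1490.61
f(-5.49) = -2101.18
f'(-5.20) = 1273.70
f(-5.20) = -1700.90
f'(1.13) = -4.62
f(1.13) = -2.49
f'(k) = -8*k^3 + 6*k^2 + 2*k - 3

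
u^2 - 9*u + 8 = (u - 8)*(u - 1)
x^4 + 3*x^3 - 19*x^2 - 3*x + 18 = (x - 3)*(x - 1)*(x + 1)*(x + 6)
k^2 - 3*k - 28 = (k - 7)*(k + 4)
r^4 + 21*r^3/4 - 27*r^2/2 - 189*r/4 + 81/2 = (r - 3)*(r - 3/4)*(r + 3)*(r + 6)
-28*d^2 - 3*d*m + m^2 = (-7*d + m)*(4*d + m)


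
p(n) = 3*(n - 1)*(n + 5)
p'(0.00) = 12.00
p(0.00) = -15.00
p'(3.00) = 30.00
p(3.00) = 48.00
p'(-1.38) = 3.72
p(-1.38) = -25.85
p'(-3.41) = -8.46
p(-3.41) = -21.04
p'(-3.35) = -8.10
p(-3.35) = -21.53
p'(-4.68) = -16.08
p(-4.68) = -5.45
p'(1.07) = 18.42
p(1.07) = 1.27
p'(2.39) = 26.34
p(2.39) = 30.82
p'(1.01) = 18.06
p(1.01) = 0.18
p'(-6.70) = -28.20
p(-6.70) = 39.27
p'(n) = 6*n + 12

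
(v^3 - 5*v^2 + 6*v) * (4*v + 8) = 4*v^4 - 12*v^3 - 16*v^2 + 48*v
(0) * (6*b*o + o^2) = 0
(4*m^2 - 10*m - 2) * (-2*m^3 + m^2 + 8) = -8*m^5 + 24*m^4 - 6*m^3 + 30*m^2 - 80*m - 16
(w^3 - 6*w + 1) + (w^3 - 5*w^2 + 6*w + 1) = 2*w^3 - 5*w^2 + 2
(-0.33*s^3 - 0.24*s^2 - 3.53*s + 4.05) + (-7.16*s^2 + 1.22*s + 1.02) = -0.33*s^3 - 7.4*s^2 - 2.31*s + 5.07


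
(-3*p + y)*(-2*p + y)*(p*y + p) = 6*p^3*y + 6*p^3 - 5*p^2*y^2 - 5*p^2*y + p*y^3 + p*y^2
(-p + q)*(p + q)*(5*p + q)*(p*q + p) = -5*p^4*q - 5*p^4 - p^3*q^2 - p^3*q + 5*p^2*q^3 + 5*p^2*q^2 + p*q^4 + p*q^3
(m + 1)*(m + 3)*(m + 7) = m^3 + 11*m^2 + 31*m + 21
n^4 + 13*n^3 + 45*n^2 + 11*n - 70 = (n - 1)*(n + 2)*(n + 5)*(n + 7)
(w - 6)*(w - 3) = w^2 - 9*w + 18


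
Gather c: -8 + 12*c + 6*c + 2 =18*c - 6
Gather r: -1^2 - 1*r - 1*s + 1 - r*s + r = -r*s - s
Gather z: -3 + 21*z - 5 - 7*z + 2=14*z - 6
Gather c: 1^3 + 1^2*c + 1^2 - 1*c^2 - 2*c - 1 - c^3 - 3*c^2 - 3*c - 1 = -c^3 - 4*c^2 - 4*c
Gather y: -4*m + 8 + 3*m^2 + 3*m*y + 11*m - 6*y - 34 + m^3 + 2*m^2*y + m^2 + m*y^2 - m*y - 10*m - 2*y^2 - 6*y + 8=m^3 + 4*m^2 - 3*m + y^2*(m - 2) + y*(2*m^2 + 2*m - 12) - 18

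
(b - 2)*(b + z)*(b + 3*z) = b^3 + 4*b^2*z - 2*b^2 + 3*b*z^2 - 8*b*z - 6*z^2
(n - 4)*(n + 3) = n^2 - n - 12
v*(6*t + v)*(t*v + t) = 6*t^2*v^2 + 6*t^2*v + t*v^3 + t*v^2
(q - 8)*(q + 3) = q^2 - 5*q - 24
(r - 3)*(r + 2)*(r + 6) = r^3 + 5*r^2 - 12*r - 36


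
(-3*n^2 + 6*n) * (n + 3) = -3*n^3 - 3*n^2 + 18*n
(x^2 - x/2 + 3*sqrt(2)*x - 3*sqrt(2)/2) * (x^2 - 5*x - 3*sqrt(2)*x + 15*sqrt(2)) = x^4 - 11*x^3/2 - 31*x^2/2 + 99*x - 45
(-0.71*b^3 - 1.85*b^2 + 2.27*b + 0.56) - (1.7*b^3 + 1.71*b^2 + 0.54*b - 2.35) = -2.41*b^3 - 3.56*b^2 + 1.73*b + 2.91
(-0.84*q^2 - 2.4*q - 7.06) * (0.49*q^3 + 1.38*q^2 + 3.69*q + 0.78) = -0.4116*q^5 - 2.3352*q^4 - 9.871*q^3 - 19.254*q^2 - 27.9234*q - 5.5068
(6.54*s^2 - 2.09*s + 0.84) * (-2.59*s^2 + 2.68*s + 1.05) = -16.9386*s^4 + 22.9403*s^3 - 0.909799999999999*s^2 + 0.0566999999999998*s + 0.882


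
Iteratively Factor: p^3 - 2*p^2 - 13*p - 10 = (p + 1)*(p^2 - 3*p - 10) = (p - 5)*(p + 1)*(p + 2)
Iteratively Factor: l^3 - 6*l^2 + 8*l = (l)*(l^2 - 6*l + 8) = l*(l - 2)*(l - 4)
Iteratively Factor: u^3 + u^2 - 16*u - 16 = (u - 4)*(u^2 + 5*u + 4) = (u - 4)*(u + 1)*(u + 4)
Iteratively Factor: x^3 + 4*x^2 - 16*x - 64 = (x + 4)*(x^2 - 16) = (x + 4)^2*(x - 4)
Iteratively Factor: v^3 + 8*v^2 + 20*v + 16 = (v + 4)*(v^2 + 4*v + 4) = (v + 2)*(v + 4)*(v + 2)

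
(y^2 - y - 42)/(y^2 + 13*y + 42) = (y - 7)/(y + 7)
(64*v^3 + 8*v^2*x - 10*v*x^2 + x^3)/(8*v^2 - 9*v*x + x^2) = (-8*v^2 - 2*v*x + x^2)/(-v + x)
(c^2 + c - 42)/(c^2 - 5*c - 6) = (c + 7)/(c + 1)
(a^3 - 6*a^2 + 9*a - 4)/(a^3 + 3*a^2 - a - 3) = (a^2 - 5*a + 4)/(a^2 + 4*a + 3)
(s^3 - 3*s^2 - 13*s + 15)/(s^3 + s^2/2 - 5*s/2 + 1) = 2*(s^2 - 2*s - 15)/(2*s^2 + 3*s - 2)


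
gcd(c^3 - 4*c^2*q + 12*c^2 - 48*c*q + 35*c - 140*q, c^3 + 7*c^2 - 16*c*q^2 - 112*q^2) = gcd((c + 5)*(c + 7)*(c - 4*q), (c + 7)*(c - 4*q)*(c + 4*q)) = -c^2 + 4*c*q - 7*c + 28*q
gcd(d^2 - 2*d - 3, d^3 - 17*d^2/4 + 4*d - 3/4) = d - 3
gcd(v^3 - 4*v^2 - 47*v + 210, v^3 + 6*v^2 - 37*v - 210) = v^2 + v - 42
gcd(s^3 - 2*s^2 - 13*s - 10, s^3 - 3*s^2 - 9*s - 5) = s^2 - 4*s - 5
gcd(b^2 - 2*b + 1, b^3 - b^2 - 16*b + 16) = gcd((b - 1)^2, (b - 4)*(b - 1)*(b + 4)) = b - 1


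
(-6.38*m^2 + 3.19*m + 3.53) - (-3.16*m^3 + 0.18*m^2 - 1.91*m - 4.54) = 3.16*m^3 - 6.56*m^2 + 5.1*m + 8.07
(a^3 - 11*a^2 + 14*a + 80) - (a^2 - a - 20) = a^3 - 12*a^2 + 15*a + 100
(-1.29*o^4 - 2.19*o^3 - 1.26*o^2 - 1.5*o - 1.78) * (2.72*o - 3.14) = -3.5088*o^5 - 1.9062*o^4 + 3.4494*o^3 - 0.1236*o^2 - 0.131600000000001*o + 5.5892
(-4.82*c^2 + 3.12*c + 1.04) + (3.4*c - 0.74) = -4.82*c^2 + 6.52*c + 0.3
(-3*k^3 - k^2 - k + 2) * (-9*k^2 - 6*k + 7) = 27*k^5 + 27*k^4 - 6*k^3 - 19*k^2 - 19*k + 14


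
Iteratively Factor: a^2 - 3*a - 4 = (a + 1)*(a - 4)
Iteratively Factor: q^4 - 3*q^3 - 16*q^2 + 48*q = (q)*(q^3 - 3*q^2 - 16*q + 48) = q*(q - 3)*(q^2 - 16) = q*(q - 4)*(q - 3)*(q + 4)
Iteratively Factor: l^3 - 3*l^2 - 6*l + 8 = (l - 1)*(l^2 - 2*l - 8) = (l - 1)*(l + 2)*(l - 4)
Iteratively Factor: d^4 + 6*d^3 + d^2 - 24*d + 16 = (d + 4)*(d^3 + 2*d^2 - 7*d + 4) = (d - 1)*(d + 4)*(d^2 + 3*d - 4) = (d - 1)*(d + 4)^2*(d - 1)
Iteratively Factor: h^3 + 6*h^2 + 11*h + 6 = (h + 1)*(h^2 + 5*h + 6) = (h + 1)*(h + 3)*(h + 2)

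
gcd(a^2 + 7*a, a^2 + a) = a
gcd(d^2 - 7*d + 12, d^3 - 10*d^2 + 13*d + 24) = d - 3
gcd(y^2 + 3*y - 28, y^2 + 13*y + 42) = y + 7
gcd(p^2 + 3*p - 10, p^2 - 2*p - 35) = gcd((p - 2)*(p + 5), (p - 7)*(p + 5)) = p + 5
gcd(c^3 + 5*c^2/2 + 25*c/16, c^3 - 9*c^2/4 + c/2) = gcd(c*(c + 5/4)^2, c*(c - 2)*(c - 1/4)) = c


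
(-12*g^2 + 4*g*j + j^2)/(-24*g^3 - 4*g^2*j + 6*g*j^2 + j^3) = 1/(2*g + j)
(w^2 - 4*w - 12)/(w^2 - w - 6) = (w - 6)/(w - 3)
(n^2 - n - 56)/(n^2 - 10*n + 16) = (n + 7)/(n - 2)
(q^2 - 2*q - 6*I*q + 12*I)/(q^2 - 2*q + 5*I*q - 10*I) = (q - 6*I)/(q + 5*I)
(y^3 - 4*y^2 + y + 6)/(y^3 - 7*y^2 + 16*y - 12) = (y + 1)/(y - 2)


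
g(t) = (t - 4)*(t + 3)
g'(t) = 2*t - 1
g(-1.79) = -7.01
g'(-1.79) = -4.58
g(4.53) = 3.99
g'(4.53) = 8.06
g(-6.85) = 41.77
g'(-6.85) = -14.70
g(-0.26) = -11.67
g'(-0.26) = -1.52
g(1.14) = -11.84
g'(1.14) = 1.28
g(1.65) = -10.93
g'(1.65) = 2.30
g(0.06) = -12.06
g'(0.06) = -0.88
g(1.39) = -11.46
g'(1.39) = 1.78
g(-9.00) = 78.00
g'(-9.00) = -19.00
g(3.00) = -6.00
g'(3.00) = 5.00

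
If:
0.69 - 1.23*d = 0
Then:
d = 0.56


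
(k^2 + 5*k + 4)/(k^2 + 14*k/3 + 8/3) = 3*(k + 1)/(3*k + 2)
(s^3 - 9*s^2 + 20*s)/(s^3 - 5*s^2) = (s - 4)/s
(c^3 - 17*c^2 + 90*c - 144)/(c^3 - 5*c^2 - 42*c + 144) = (c - 6)/(c + 6)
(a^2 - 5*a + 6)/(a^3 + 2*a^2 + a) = (a^2 - 5*a + 6)/(a*(a^2 + 2*a + 1))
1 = 1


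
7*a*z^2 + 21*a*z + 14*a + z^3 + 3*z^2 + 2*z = (7*a + z)*(z + 1)*(z + 2)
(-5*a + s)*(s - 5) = -5*a*s + 25*a + s^2 - 5*s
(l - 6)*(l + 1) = l^2 - 5*l - 6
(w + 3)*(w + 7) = w^2 + 10*w + 21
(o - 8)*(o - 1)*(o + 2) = o^3 - 7*o^2 - 10*o + 16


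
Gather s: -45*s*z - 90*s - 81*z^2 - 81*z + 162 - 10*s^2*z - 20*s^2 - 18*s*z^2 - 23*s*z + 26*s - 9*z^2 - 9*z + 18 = s^2*(-10*z - 20) + s*(-18*z^2 - 68*z - 64) - 90*z^2 - 90*z + 180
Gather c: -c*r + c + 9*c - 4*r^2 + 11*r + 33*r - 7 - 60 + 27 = c*(10 - r) - 4*r^2 + 44*r - 40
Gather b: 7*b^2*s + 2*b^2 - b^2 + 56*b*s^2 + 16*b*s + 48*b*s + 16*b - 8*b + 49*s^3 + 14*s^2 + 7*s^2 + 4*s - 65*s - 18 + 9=b^2*(7*s + 1) + b*(56*s^2 + 64*s + 8) + 49*s^3 + 21*s^2 - 61*s - 9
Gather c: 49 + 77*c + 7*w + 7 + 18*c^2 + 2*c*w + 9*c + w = 18*c^2 + c*(2*w + 86) + 8*w + 56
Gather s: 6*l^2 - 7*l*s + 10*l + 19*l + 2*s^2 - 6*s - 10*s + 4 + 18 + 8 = 6*l^2 + 29*l + 2*s^2 + s*(-7*l - 16) + 30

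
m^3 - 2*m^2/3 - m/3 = m*(m - 1)*(m + 1/3)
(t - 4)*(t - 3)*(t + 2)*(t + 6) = t^4 + t^3 - 32*t^2 + 12*t + 144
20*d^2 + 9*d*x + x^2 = (4*d + x)*(5*d + x)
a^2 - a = a*(a - 1)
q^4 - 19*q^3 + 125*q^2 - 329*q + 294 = (q - 7)^2*(q - 3)*(q - 2)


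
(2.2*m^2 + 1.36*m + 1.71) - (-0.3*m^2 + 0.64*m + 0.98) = 2.5*m^2 + 0.72*m + 0.73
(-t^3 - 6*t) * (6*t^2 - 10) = -6*t^5 - 26*t^3 + 60*t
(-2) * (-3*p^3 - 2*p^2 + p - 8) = 6*p^3 + 4*p^2 - 2*p + 16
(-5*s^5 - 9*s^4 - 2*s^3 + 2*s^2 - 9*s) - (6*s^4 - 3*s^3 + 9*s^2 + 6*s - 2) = -5*s^5 - 15*s^4 + s^3 - 7*s^2 - 15*s + 2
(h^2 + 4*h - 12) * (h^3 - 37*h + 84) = h^5 + 4*h^4 - 49*h^3 - 64*h^2 + 780*h - 1008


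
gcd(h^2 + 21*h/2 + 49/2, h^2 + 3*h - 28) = h + 7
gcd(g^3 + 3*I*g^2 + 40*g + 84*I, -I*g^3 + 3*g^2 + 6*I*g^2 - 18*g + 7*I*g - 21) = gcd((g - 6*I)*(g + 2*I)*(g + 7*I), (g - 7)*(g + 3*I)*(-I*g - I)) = 1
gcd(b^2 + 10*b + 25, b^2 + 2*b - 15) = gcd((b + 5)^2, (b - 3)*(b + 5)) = b + 5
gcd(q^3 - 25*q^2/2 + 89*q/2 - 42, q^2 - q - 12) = q - 4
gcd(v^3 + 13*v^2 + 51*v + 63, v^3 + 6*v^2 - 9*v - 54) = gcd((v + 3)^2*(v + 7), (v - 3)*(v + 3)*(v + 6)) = v + 3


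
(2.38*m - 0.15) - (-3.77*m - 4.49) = 6.15*m + 4.34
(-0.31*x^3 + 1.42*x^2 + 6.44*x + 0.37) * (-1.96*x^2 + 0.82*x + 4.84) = 0.6076*x^5 - 3.0374*x^4 - 12.9584*x^3 + 11.4284*x^2 + 31.473*x + 1.7908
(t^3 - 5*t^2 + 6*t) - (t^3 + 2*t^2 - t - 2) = -7*t^2 + 7*t + 2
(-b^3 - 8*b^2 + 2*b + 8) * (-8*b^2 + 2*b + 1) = 8*b^5 + 62*b^4 - 33*b^3 - 68*b^2 + 18*b + 8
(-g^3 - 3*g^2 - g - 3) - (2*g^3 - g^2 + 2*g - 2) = -3*g^3 - 2*g^2 - 3*g - 1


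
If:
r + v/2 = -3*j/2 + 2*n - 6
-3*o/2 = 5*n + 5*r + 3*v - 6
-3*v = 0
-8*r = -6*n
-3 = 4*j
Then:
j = -3/4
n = 39/10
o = -75/4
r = 117/40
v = 0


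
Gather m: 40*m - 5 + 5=40*m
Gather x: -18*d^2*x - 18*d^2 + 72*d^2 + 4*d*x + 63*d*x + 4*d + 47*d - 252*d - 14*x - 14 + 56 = 54*d^2 - 201*d + x*(-18*d^2 + 67*d - 14) + 42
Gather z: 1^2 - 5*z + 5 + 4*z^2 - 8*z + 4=4*z^2 - 13*z + 10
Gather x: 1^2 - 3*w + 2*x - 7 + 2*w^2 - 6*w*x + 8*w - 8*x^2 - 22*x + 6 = 2*w^2 + 5*w - 8*x^2 + x*(-6*w - 20)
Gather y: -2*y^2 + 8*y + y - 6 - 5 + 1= -2*y^2 + 9*y - 10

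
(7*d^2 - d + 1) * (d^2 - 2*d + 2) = 7*d^4 - 15*d^3 + 17*d^2 - 4*d + 2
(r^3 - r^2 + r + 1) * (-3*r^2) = -3*r^5 + 3*r^4 - 3*r^3 - 3*r^2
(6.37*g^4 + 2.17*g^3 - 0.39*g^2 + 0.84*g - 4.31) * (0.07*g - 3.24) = 0.4459*g^5 - 20.4869*g^4 - 7.0581*g^3 + 1.3224*g^2 - 3.0233*g + 13.9644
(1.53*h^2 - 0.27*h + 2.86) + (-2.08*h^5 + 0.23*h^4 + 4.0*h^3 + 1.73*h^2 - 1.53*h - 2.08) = -2.08*h^5 + 0.23*h^4 + 4.0*h^3 + 3.26*h^2 - 1.8*h + 0.78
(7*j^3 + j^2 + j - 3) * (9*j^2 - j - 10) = 63*j^5 + 2*j^4 - 62*j^3 - 38*j^2 - 7*j + 30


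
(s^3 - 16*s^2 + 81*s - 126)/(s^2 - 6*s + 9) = (s^2 - 13*s + 42)/(s - 3)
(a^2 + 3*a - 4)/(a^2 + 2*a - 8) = (a - 1)/(a - 2)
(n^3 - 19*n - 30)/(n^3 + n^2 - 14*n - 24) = (n - 5)/(n - 4)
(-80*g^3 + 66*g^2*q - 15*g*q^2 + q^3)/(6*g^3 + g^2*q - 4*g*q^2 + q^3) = (40*g^2 - 13*g*q + q^2)/(-3*g^2 - 2*g*q + q^2)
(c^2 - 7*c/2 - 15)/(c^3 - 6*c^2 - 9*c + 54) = (c + 5/2)/(c^2 - 9)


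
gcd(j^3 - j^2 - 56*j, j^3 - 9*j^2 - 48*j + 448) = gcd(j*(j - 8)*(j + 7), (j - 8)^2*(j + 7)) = j^2 - j - 56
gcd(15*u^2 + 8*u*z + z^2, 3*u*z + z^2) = 3*u + z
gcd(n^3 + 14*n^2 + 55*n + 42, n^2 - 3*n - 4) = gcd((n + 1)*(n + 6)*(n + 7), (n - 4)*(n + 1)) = n + 1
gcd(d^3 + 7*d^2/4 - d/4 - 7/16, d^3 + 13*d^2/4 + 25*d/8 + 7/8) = d^2 + 9*d/4 + 7/8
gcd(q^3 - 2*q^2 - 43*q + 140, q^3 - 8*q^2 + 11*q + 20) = q^2 - 9*q + 20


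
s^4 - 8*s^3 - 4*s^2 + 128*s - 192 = (s - 6)*(s - 4)*(s - 2)*(s + 4)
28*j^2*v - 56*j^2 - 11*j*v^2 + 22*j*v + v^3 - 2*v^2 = (-7*j + v)*(-4*j + v)*(v - 2)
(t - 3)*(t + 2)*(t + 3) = t^3 + 2*t^2 - 9*t - 18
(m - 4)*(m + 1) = m^2 - 3*m - 4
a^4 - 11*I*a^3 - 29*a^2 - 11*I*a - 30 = (a - 6*I)*(a - 5*I)*(a - I)*(a + I)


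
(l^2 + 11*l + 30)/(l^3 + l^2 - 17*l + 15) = (l + 6)/(l^2 - 4*l + 3)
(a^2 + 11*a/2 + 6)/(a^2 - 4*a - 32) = (a + 3/2)/(a - 8)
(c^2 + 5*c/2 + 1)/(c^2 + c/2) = (c + 2)/c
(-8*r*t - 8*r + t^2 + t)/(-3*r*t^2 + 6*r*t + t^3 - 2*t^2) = (8*r*t + 8*r - t^2 - t)/(t*(3*r*t - 6*r - t^2 + 2*t))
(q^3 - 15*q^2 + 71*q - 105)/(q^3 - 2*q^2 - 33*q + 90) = (q - 7)/(q + 6)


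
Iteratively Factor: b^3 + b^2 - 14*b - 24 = (b - 4)*(b^2 + 5*b + 6) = (b - 4)*(b + 3)*(b + 2)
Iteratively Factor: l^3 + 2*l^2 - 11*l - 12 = (l + 4)*(l^2 - 2*l - 3) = (l + 1)*(l + 4)*(l - 3)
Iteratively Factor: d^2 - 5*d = (d - 5)*(d)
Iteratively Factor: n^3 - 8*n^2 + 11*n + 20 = (n - 5)*(n^2 - 3*n - 4) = (n - 5)*(n + 1)*(n - 4)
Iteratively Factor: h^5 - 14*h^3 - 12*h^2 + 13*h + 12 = (h + 1)*(h^4 - h^3 - 13*h^2 + h + 12) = (h - 1)*(h + 1)*(h^3 - 13*h - 12) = (h - 4)*(h - 1)*(h + 1)*(h^2 + 4*h + 3) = (h - 4)*(h - 1)*(h + 1)*(h + 3)*(h + 1)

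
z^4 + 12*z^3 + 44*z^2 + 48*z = z*(z + 2)*(z + 4)*(z + 6)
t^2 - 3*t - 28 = (t - 7)*(t + 4)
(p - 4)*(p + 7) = p^2 + 3*p - 28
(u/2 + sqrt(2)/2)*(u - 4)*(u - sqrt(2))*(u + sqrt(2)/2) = u^4/2 - 2*u^3 + sqrt(2)*u^3/4 - sqrt(2)*u^2 - u^2 - sqrt(2)*u/2 + 4*u + 2*sqrt(2)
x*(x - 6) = x^2 - 6*x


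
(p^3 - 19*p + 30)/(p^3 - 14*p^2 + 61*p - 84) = (p^2 + 3*p - 10)/(p^2 - 11*p + 28)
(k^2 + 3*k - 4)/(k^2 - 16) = (k - 1)/(k - 4)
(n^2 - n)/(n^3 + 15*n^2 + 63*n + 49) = n*(n - 1)/(n^3 + 15*n^2 + 63*n + 49)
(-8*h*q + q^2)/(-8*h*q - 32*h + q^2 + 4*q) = q/(q + 4)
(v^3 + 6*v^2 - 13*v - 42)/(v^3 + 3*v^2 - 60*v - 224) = (v^2 - v - 6)/(v^2 - 4*v - 32)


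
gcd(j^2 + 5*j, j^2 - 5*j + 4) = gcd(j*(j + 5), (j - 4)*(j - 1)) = 1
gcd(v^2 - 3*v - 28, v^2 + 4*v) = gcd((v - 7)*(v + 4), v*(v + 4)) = v + 4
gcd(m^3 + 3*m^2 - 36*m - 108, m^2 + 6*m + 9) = m + 3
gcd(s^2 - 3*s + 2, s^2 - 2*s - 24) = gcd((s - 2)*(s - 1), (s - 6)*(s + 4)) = 1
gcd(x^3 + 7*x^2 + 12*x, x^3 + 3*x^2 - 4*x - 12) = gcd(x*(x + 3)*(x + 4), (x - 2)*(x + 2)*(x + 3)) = x + 3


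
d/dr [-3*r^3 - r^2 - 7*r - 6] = -9*r^2 - 2*r - 7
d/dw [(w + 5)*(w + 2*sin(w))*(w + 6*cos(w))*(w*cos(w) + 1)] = -(w + 5)*(w + 2*sin(w))*(w + 6*cos(w))*(w*sin(w) - cos(w)) - (w + 5)*(w + 2*sin(w))*(w*cos(w) + 1)*(6*sin(w) - 1) + (w + 5)*(w + 6*cos(w))*(w*cos(w) + 1)*(2*cos(w) + 1) + (w + 2*sin(w))*(w + 6*cos(w))*(w*cos(w) + 1)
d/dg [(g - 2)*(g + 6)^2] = (g + 6)*(3*g + 2)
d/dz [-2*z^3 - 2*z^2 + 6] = 2*z*(-3*z - 2)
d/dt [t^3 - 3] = 3*t^2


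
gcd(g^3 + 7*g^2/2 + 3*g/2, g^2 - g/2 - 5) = 1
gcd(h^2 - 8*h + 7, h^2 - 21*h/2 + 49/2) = h - 7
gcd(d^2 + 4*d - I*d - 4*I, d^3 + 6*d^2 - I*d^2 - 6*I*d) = d - I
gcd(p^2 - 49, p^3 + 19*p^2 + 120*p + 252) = p + 7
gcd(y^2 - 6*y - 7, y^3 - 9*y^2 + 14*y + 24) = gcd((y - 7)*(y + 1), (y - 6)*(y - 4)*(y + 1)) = y + 1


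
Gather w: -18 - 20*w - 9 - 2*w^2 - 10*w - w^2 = -3*w^2 - 30*w - 27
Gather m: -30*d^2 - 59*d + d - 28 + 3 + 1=-30*d^2 - 58*d - 24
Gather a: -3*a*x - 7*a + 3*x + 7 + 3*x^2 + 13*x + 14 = a*(-3*x - 7) + 3*x^2 + 16*x + 21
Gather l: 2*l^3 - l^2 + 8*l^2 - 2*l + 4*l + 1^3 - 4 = 2*l^3 + 7*l^2 + 2*l - 3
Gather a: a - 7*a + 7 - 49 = -6*a - 42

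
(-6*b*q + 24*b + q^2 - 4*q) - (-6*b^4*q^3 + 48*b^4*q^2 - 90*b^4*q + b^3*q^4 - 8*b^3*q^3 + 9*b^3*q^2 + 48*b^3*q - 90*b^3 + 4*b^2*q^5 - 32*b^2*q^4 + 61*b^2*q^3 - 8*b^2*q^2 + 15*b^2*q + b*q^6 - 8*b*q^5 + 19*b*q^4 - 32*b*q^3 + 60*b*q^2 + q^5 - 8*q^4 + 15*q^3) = 6*b^4*q^3 - 48*b^4*q^2 + 90*b^4*q - b^3*q^4 + 8*b^3*q^3 - 9*b^3*q^2 - 48*b^3*q + 90*b^3 - 4*b^2*q^5 + 32*b^2*q^4 - 61*b^2*q^3 + 8*b^2*q^2 - 15*b^2*q - b*q^6 + 8*b*q^5 - 19*b*q^4 + 32*b*q^3 - 60*b*q^2 - 6*b*q + 24*b - q^5 + 8*q^4 - 15*q^3 + q^2 - 4*q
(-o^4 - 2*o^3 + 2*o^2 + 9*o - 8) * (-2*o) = 2*o^5 + 4*o^4 - 4*o^3 - 18*o^2 + 16*o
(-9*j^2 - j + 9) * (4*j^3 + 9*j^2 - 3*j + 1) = -36*j^5 - 85*j^4 + 54*j^3 + 75*j^2 - 28*j + 9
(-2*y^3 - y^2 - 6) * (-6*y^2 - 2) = 12*y^5 + 6*y^4 + 4*y^3 + 38*y^2 + 12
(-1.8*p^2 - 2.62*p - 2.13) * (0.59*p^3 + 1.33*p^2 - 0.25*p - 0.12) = -1.062*p^5 - 3.9398*p^4 - 4.2913*p^3 - 1.9619*p^2 + 0.8469*p + 0.2556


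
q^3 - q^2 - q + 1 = (q - 1)^2*(q + 1)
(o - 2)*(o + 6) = o^2 + 4*o - 12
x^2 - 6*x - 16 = (x - 8)*(x + 2)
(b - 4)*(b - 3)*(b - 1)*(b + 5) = b^4 - 3*b^3 - 21*b^2 + 83*b - 60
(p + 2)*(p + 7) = p^2 + 9*p + 14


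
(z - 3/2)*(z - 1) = z^2 - 5*z/2 + 3/2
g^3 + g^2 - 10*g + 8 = (g - 2)*(g - 1)*(g + 4)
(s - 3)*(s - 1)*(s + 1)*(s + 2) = s^4 - s^3 - 7*s^2 + s + 6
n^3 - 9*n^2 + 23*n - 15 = (n - 5)*(n - 3)*(n - 1)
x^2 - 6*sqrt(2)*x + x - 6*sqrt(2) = (x + 1)*(x - 6*sqrt(2))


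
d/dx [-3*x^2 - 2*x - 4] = -6*x - 2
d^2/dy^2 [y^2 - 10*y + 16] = 2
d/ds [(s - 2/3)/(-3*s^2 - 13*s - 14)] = (9*s^2 - 12*s - 68)/(3*(9*s^4 + 78*s^3 + 253*s^2 + 364*s + 196))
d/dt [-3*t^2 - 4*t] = -6*t - 4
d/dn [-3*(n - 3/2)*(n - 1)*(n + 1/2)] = -9*n^2 + 12*n - 3/4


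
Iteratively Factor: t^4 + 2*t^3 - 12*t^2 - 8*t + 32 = (t + 4)*(t^3 - 2*t^2 - 4*t + 8) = (t - 2)*(t + 4)*(t^2 - 4) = (t - 2)*(t + 2)*(t + 4)*(t - 2)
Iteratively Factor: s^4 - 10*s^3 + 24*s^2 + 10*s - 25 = (s - 5)*(s^3 - 5*s^2 - s + 5) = (s - 5)*(s + 1)*(s^2 - 6*s + 5) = (s - 5)^2*(s + 1)*(s - 1)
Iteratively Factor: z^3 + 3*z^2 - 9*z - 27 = (z + 3)*(z^2 - 9) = (z + 3)^2*(z - 3)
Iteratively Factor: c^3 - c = (c)*(c^2 - 1) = c*(c - 1)*(c + 1)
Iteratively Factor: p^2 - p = (p - 1)*(p)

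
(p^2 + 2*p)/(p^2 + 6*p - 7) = p*(p + 2)/(p^2 + 6*p - 7)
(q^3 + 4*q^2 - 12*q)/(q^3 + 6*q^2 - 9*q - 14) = q*(q + 6)/(q^2 + 8*q + 7)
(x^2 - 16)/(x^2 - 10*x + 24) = (x + 4)/(x - 6)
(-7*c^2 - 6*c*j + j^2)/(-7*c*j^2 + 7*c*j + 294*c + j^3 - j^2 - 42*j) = (c + j)/(j^2 - j - 42)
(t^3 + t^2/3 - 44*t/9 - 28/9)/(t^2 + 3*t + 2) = (9*t^2 - 15*t - 14)/(9*(t + 1))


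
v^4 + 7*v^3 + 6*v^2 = v^2*(v + 1)*(v + 6)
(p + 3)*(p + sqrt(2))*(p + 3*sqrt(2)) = p^3 + 3*p^2 + 4*sqrt(2)*p^2 + 6*p + 12*sqrt(2)*p + 18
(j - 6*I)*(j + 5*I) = j^2 - I*j + 30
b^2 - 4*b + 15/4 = (b - 5/2)*(b - 3/2)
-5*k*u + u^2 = u*(-5*k + u)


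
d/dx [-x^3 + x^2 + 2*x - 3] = -3*x^2 + 2*x + 2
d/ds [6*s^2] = 12*s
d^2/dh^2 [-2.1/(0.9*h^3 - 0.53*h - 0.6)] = (11.34*h*(-0.9*h^3 + 0.53*h + 0.6) + 2.1*(2.7*h^2 - 0.53)*(5.4*h^2 - 1.06))/(-0.9*h^3 + 0.53*h + 0.6)^3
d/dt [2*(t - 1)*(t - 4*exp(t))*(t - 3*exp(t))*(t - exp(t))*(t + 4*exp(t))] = -8*t^4*exp(t) + 10*t^4 - 52*t^3*exp(2*t) - 24*t^3*exp(t) - 8*t^3 + 384*t^2*exp(3*t) - 26*t^2*exp(2*t) + 24*t^2*exp(t) - 384*t*exp(4*t) - 128*t*exp(3*t) + 52*t*exp(2*t) + 288*exp(4*t) - 128*exp(3*t)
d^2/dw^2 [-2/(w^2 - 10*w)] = 4*(w*(w - 10) - 4*(w - 5)^2)/(w^3*(w - 10)^3)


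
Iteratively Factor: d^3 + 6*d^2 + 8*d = (d + 2)*(d^2 + 4*d) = d*(d + 2)*(d + 4)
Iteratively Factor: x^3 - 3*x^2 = (x)*(x^2 - 3*x) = x^2*(x - 3)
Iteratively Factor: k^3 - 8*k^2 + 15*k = (k - 3)*(k^2 - 5*k) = k*(k - 3)*(k - 5)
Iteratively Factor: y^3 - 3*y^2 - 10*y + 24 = (y - 4)*(y^2 + y - 6) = (y - 4)*(y + 3)*(y - 2)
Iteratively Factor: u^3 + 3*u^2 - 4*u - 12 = (u + 3)*(u^2 - 4) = (u - 2)*(u + 3)*(u + 2)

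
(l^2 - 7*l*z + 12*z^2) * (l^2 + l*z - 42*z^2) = l^4 - 6*l^3*z - 37*l^2*z^2 + 306*l*z^3 - 504*z^4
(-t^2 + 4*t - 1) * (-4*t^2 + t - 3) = 4*t^4 - 17*t^3 + 11*t^2 - 13*t + 3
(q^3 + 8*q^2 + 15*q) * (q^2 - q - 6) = q^5 + 7*q^4 + q^3 - 63*q^2 - 90*q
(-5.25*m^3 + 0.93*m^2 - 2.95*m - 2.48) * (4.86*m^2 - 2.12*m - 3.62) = -25.515*m^5 + 15.6498*m^4 + 2.6964*m^3 - 9.1654*m^2 + 15.9366*m + 8.9776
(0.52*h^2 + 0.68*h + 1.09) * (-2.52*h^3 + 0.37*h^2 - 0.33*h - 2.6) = -1.3104*h^5 - 1.5212*h^4 - 2.6668*h^3 - 1.1731*h^2 - 2.1277*h - 2.834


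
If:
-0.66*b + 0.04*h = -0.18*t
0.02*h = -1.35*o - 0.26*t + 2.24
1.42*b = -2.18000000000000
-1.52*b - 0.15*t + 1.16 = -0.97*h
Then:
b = -1.54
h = -4.32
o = 2.62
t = -4.67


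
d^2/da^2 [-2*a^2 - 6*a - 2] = -4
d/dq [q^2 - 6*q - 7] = 2*q - 6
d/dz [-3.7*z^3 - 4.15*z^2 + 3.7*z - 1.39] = -11.1*z^2 - 8.3*z + 3.7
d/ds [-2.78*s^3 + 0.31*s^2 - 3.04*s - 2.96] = -8.34*s^2 + 0.62*s - 3.04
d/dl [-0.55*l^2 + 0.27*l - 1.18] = 0.27 - 1.1*l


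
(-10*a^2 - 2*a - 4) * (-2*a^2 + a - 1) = 20*a^4 - 6*a^3 + 16*a^2 - 2*a + 4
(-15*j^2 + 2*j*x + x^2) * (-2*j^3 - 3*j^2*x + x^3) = 30*j^5 + 41*j^4*x - 8*j^3*x^2 - 18*j^2*x^3 + 2*j*x^4 + x^5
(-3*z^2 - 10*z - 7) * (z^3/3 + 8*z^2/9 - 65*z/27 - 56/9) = -z^5 - 6*z^4 - 4*z^3 + 986*z^2/27 + 2135*z/27 + 392/9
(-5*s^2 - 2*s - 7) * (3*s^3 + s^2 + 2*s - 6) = -15*s^5 - 11*s^4 - 33*s^3 + 19*s^2 - 2*s + 42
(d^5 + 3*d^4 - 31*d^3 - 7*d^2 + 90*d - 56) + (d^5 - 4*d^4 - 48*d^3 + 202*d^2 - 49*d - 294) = 2*d^5 - d^4 - 79*d^3 + 195*d^2 + 41*d - 350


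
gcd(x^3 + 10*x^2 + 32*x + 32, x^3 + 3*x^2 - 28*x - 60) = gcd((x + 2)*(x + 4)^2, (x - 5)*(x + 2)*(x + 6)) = x + 2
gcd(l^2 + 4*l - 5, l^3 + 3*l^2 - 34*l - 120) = l + 5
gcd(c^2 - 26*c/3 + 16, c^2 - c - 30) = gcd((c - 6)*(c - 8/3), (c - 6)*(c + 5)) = c - 6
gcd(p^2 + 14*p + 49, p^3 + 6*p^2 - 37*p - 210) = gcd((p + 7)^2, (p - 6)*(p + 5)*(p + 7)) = p + 7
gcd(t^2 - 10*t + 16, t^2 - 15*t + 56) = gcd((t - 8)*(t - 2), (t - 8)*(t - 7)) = t - 8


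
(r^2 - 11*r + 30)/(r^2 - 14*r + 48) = (r - 5)/(r - 8)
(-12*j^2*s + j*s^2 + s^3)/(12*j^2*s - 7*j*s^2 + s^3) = (4*j + s)/(-4*j + s)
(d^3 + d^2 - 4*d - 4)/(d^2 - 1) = (d^2 - 4)/(d - 1)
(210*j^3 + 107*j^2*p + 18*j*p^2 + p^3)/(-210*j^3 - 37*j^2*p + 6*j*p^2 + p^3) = (6*j + p)/(-6*j + p)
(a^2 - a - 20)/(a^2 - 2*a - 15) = (a + 4)/(a + 3)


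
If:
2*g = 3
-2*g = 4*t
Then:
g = 3/2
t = -3/4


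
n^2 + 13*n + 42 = (n + 6)*(n + 7)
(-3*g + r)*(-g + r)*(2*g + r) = 6*g^3 - 5*g^2*r - 2*g*r^2 + r^3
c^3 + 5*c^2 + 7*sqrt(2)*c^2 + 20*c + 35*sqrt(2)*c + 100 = (c + 5)*(c + 2*sqrt(2))*(c + 5*sqrt(2))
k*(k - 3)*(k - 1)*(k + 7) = k^4 + 3*k^3 - 25*k^2 + 21*k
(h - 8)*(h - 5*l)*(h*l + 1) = h^3*l - 5*h^2*l^2 - 8*h^2*l + h^2 + 40*h*l^2 - 5*h*l - 8*h + 40*l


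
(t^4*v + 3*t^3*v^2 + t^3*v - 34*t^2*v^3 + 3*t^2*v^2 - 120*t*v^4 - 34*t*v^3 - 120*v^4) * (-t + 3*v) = -t^5*v - t^4*v + 43*t^3*v^3 + 18*t^2*v^4 + 43*t^2*v^3 - 360*t*v^5 + 18*t*v^4 - 360*v^5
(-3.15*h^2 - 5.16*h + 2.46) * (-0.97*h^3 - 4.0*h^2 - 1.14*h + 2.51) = 3.0555*h^5 + 17.6052*h^4 + 21.8448*h^3 - 11.8641*h^2 - 15.756*h + 6.1746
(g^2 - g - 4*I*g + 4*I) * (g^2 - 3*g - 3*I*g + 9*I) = g^4 - 4*g^3 - 7*I*g^3 - 9*g^2 + 28*I*g^2 + 48*g - 21*I*g - 36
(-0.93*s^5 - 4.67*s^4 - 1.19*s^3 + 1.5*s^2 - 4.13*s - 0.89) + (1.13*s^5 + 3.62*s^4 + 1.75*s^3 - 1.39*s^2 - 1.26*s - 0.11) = 0.2*s^5 - 1.05*s^4 + 0.56*s^3 + 0.11*s^2 - 5.39*s - 1.0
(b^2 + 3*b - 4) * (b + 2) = b^3 + 5*b^2 + 2*b - 8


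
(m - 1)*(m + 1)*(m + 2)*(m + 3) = m^4 + 5*m^3 + 5*m^2 - 5*m - 6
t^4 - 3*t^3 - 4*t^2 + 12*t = t*(t - 3)*(t - 2)*(t + 2)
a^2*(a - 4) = a^3 - 4*a^2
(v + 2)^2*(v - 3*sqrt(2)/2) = v^3 - 3*sqrt(2)*v^2/2 + 4*v^2 - 6*sqrt(2)*v + 4*v - 6*sqrt(2)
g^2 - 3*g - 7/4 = (g - 7/2)*(g + 1/2)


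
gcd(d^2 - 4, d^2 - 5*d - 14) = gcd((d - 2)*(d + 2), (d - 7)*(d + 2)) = d + 2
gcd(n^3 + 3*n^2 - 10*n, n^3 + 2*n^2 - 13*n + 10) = n^2 + 3*n - 10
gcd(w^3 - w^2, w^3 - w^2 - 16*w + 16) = w - 1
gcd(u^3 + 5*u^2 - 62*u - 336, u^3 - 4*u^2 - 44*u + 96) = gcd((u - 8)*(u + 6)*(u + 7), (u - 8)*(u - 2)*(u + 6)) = u^2 - 2*u - 48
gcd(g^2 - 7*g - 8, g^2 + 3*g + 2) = g + 1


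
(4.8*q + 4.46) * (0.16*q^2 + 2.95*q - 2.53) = 0.768*q^3 + 14.8736*q^2 + 1.013*q - 11.2838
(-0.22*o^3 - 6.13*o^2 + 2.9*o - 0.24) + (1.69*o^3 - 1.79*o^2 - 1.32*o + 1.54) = 1.47*o^3 - 7.92*o^2 + 1.58*o + 1.3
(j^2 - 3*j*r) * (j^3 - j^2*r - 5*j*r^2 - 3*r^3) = j^5 - 4*j^4*r - 2*j^3*r^2 + 12*j^2*r^3 + 9*j*r^4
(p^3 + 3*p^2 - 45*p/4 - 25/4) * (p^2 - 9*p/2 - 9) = p^5 - 3*p^4/2 - 135*p^3/4 + 139*p^2/8 + 1035*p/8 + 225/4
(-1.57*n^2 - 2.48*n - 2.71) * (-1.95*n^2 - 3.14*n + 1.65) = 3.0615*n^4 + 9.7658*n^3 + 10.4812*n^2 + 4.4174*n - 4.4715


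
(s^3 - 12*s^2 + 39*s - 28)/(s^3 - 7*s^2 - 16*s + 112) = (s - 1)/(s + 4)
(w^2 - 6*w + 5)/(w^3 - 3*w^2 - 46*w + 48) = (w - 5)/(w^2 - 2*w - 48)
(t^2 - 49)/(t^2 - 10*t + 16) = (t^2 - 49)/(t^2 - 10*t + 16)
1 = 1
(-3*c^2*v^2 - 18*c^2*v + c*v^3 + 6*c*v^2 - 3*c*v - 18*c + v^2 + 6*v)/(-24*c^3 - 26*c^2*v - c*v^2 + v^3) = (3*c^2*v^2 + 18*c^2*v - c*v^3 - 6*c*v^2 + 3*c*v + 18*c - v^2 - 6*v)/(24*c^3 + 26*c^2*v + c*v^2 - v^3)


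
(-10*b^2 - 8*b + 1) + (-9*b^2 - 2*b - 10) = -19*b^2 - 10*b - 9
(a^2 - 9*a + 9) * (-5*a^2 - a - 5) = -5*a^4 + 44*a^3 - 41*a^2 + 36*a - 45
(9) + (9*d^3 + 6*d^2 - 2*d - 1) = 9*d^3 + 6*d^2 - 2*d + 8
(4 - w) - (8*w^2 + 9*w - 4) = -8*w^2 - 10*w + 8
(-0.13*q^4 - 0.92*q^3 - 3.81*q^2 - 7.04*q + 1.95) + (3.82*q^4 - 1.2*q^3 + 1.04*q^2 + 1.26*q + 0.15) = 3.69*q^4 - 2.12*q^3 - 2.77*q^2 - 5.78*q + 2.1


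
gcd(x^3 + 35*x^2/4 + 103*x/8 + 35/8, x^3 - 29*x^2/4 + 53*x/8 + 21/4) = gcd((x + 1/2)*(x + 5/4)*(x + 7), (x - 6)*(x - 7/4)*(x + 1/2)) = x + 1/2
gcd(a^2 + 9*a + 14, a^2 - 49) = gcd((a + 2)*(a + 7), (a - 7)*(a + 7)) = a + 7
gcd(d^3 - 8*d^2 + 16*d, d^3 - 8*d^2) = d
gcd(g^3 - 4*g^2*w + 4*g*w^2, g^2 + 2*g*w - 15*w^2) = 1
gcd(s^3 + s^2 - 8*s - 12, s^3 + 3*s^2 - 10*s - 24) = s^2 - s - 6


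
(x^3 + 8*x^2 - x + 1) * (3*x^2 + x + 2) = 3*x^5 + 25*x^4 + 7*x^3 + 18*x^2 - x + 2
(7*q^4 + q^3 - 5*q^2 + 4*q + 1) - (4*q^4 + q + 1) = 3*q^4 + q^3 - 5*q^2 + 3*q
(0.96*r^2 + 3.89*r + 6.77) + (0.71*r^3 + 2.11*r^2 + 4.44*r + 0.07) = 0.71*r^3 + 3.07*r^2 + 8.33*r + 6.84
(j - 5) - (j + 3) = -8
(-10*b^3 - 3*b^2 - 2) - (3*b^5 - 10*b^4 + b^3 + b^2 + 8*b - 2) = -3*b^5 + 10*b^4 - 11*b^3 - 4*b^2 - 8*b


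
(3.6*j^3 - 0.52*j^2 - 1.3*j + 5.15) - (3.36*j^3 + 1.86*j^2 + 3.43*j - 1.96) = 0.24*j^3 - 2.38*j^2 - 4.73*j + 7.11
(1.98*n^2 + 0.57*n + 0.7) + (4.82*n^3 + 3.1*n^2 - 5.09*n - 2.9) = 4.82*n^3 + 5.08*n^2 - 4.52*n - 2.2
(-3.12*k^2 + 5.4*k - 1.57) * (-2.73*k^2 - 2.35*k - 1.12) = 8.5176*k^4 - 7.41*k^3 - 4.9095*k^2 - 2.3585*k + 1.7584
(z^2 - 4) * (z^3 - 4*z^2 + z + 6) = z^5 - 4*z^4 - 3*z^3 + 22*z^2 - 4*z - 24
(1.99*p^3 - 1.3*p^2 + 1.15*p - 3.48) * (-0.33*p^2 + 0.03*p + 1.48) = -0.6567*p^5 + 0.4887*p^4 + 2.5267*p^3 - 0.7411*p^2 + 1.5976*p - 5.1504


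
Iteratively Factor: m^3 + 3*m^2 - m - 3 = (m - 1)*(m^2 + 4*m + 3) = (m - 1)*(m + 3)*(m + 1)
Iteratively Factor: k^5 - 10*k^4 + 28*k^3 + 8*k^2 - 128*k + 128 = (k - 4)*(k^4 - 6*k^3 + 4*k^2 + 24*k - 32) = (k - 4)*(k - 2)*(k^3 - 4*k^2 - 4*k + 16) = (k - 4)*(k - 2)*(k + 2)*(k^2 - 6*k + 8) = (k - 4)*(k - 2)^2*(k + 2)*(k - 4)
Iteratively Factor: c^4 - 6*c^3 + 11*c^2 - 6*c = (c)*(c^3 - 6*c^2 + 11*c - 6) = c*(c - 1)*(c^2 - 5*c + 6) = c*(c - 2)*(c - 1)*(c - 3)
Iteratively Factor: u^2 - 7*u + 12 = (u - 3)*(u - 4)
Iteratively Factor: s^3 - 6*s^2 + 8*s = (s)*(s^2 - 6*s + 8) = s*(s - 4)*(s - 2)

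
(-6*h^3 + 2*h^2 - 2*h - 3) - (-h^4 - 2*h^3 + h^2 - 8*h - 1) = h^4 - 4*h^3 + h^2 + 6*h - 2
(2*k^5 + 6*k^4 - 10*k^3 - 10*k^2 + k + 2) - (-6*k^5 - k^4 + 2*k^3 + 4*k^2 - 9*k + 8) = 8*k^5 + 7*k^4 - 12*k^3 - 14*k^2 + 10*k - 6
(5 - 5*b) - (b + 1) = 4 - 6*b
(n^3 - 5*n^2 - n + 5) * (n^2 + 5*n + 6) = n^5 - 20*n^3 - 30*n^2 + 19*n + 30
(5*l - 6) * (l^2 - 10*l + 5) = 5*l^3 - 56*l^2 + 85*l - 30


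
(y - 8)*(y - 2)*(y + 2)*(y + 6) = y^4 - 2*y^3 - 52*y^2 + 8*y + 192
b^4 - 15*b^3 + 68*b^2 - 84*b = b*(b - 7)*(b - 6)*(b - 2)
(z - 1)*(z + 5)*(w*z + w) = w*z^3 + 5*w*z^2 - w*z - 5*w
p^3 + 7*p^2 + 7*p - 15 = (p - 1)*(p + 3)*(p + 5)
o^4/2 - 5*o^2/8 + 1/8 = (o/2 + 1/2)*(o - 1)*(o - 1/2)*(o + 1/2)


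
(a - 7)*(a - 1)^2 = a^3 - 9*a^2 + 15*a - 7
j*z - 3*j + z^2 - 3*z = (j + z)*(z - 3)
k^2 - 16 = (k - 4)*(k + 4)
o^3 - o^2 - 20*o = o*(o - 5)*(o + 4)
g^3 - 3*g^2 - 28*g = g*(g - 7)*(g + 4)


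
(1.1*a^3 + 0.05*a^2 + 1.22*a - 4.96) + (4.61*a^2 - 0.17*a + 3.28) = 1.1*a^3 + 4.66*a^2 + 1.05*a - 1.68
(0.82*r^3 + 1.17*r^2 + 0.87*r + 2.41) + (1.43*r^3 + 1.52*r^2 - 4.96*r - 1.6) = 2.25*r^3 + 2.69*r^2 - 4.09*r + 0.81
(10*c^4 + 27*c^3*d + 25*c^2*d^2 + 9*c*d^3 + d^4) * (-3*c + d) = -30*c^5 - 71*c^4*d - 48*c^3*d^2 - 2*c^2*d^3 + 6*c*d^4 + d^5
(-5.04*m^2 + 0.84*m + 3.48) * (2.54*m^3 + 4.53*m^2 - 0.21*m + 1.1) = -12.8016*m^5 - 20.6976*m^4 + 13.7028*m^3 + 10.044*m^2 + 0.1932*m + 3.828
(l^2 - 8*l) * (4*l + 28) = 4*l^3 - 4*l^2 - 224*l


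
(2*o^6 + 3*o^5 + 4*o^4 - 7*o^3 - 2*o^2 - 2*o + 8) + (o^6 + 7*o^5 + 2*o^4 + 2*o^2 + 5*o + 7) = 3*o^6 + 10*o^5 + 6*o^4 - 7*o^3 + 3*o + 15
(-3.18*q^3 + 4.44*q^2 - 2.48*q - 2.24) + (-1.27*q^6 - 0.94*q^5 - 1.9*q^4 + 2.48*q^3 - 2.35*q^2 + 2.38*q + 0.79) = -1.27*q^6 - 0.94*q^5 - 1.9*q^4 - 0.7*q^3 + 2.09*q^2 - 0.1*q - 1.45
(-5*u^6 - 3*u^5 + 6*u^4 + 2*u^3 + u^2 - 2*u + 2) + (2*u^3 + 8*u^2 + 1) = -5*u^6 - 3*u^5 + 6*u^4 + 4*u^3 + 9*u^2 - 2*u + 3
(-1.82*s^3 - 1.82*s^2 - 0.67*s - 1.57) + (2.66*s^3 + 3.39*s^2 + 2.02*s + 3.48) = 0.84*s^3 + 1.57*s^2 + 1.35*s + 1.91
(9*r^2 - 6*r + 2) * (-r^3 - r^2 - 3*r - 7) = -9*r^5 - 3*r^4 - 23*r^3 - 47*r^2 + 36*r - 14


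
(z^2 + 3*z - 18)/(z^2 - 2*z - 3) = (z + 6)/(z + 1)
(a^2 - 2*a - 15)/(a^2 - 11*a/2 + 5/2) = 2*(a + 3)/(2*a - 1)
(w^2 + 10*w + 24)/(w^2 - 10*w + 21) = (w^2 + 10*w + 24)/(w^2 - 10*w + 21)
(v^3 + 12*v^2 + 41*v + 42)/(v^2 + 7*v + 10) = (v^2 + 10*v + 21)/(v + 5)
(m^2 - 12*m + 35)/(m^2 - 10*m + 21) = (m - 5)/(m - 3)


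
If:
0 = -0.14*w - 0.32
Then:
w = -2.29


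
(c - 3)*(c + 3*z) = c^2 + 3*c*z - 3*c - 9*z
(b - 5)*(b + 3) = b^2 - 2*b - 15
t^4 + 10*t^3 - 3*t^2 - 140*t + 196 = (t - 2)^2*(t + 7)^2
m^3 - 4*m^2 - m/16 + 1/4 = (m - 4)*(m - 1/4)*(m + 1/4)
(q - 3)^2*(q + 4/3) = q^3 - 14*q^2/3 + q + 12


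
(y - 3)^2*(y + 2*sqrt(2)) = y^3 - 6*y^2 + 2*sqrt(2)*y^2 - 12*sqrt(2)*y + 9*y + 18*sqrt(2)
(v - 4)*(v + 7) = v^2 + 3*v - 28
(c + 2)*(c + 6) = c^2 + 8*c + 12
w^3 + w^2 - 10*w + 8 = (w - 2)*(w - 1)*(w + 4)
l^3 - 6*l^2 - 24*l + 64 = (l - 8)*(l - 2)*(l + 4)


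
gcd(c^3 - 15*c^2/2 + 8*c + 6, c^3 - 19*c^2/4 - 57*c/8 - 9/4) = c^2 - 11*c/2 - 3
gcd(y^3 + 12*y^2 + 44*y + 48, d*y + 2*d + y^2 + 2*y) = y + 2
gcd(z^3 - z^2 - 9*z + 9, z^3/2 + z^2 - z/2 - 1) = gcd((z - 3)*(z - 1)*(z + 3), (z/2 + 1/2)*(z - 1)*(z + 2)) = z - 1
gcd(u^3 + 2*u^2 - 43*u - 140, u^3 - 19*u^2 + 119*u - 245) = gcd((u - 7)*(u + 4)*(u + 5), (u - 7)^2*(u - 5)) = u - 7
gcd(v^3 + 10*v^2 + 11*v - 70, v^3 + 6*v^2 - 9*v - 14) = v^2 + 5*v - 14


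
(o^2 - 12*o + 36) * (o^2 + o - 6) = o^4 - 11*o^3 + 18*o^2 + 108*o - 216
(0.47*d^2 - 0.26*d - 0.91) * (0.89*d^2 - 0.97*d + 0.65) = 0.4183*d^4 - 0.6873*d^3 - 0.2522*d^2 + 0.7137*d - 0.5915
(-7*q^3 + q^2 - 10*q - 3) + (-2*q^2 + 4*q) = -7*q^3 - q^2 - 6*q - 3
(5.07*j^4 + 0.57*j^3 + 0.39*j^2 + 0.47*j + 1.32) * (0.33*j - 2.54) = 1.6731*j^5 - 12.6897*j^4 - 1.3191*j^3 - 0.8355*j^2 - 0.7582*j - 3.3528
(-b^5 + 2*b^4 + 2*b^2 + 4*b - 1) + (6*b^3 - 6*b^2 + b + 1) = -b^5 + 2*b^4 + 6*b^3 - 4*b^2 + 5*b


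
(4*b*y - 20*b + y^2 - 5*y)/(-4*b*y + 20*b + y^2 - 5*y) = (4*b + y)/(-4*b + y)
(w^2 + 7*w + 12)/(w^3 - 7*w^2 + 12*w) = (w^2 + 7*w + 12)/(w*(w^2 - 7*w + 12))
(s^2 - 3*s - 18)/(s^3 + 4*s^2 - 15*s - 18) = (s^2 - 3*s - 18)/(s^3 + 4*s^2 - 15*s - 18)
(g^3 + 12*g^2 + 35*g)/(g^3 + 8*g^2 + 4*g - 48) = g*(g^2 + 12*g + 35)/(g^3 + 8*g^2 + 4*g - 48)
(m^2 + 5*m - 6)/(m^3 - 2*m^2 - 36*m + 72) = (m - 1)/(m^2 - 8*m + 12)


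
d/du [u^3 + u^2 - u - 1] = 3*u^2 + 2*u - 1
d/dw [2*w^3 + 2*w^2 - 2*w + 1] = 6*w^2 + 4*w - 2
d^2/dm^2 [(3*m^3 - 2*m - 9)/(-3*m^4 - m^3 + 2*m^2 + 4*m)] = 2*(-27*m^9 + 54*m^7 + 600*m^6 + 339*m^5 - 372*m^4 - 392*m^3 + 216*m + 144)/(m^3*(27*m^9 + 27*m^8 - 45*m^7 - 143*m^6 - 42*m^5 + 144*m^4 + 184*m^3 - 96*m - 64))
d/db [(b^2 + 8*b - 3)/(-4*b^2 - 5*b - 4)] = (27*b^2 - 32*b - 47)/(16*b^4 + 40*b^3 + 57*b^2 + 40*b + 16)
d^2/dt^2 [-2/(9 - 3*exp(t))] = 2*(exp(t) + 3)*exp(t)/(3*(exp(t) - 3)^3)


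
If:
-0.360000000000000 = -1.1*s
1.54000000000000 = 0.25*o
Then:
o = 6.16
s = 0.33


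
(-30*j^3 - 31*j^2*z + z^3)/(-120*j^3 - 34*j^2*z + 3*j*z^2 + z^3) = (j + z)/(4*j + z)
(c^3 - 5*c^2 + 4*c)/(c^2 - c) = c - 4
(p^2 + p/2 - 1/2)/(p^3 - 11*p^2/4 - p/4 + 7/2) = 2*(2*p - 1)/(4*p^2 - 15*p + 14)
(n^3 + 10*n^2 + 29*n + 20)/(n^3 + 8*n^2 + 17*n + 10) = (n + 4)/(n + 2)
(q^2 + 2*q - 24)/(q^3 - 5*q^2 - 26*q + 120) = (q + 6)/(q^2 - q - 30)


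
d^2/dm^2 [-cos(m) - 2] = cos(m)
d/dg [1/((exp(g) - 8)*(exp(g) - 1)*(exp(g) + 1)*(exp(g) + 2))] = (-4*exp(3*g) + 18*exp(2*g) + 34*exp(g) - 6)*exp(g)/(exp(8*g) - 12*exp(7*g) + 2*exp(6*g) + 216*exp(5*g) + 249*exp(4*g) - 396*exp(3*g) - 508*exp(2*g) + 192*exp(g) + 256)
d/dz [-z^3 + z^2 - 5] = z*(2 - 3*z)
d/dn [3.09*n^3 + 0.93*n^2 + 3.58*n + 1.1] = 9.27*n^2 + 1.86*n + 3.58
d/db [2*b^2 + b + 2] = 4*b + 1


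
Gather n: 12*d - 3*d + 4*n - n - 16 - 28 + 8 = 9*d + 3*n - 36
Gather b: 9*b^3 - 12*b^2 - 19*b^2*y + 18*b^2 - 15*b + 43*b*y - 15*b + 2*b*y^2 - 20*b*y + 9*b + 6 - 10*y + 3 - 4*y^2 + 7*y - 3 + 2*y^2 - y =9*b^3 + b^2*(6 - 19*y) + b*(2*y^2 + 23*y - 21) - 2*y^2 - 4*y + 6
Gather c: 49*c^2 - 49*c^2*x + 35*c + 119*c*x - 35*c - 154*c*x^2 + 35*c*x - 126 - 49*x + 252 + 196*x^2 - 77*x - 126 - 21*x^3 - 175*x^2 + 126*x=c^2*(49 - 49*x) + c*(-154*x^2 + 154*x) - 21*x^3 + 21*x^2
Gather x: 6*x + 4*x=10*x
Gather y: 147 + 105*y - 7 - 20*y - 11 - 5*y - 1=80*y + 128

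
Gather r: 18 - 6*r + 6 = 24 - 6*r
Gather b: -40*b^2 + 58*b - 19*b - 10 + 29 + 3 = -40*b^2 + 39*b + 22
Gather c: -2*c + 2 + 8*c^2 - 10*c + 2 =8*c^2 - 12*c + 4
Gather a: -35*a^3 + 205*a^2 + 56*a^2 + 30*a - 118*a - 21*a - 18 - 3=-35*a^3 + 261*a^2 - 109*a - 21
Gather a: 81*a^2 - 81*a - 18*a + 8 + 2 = 81*a^2 - 99*a + 10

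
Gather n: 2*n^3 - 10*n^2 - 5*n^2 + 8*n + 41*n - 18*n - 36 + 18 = 2*n^3 - 15*n^2 + 31*n - 18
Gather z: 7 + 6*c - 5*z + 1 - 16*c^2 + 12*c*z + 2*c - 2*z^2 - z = -16*c^2 + 8*c - 2*z^2 + z*(12*c - 6) + 8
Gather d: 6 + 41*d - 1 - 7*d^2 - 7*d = -7*d^2 + 34*d + 5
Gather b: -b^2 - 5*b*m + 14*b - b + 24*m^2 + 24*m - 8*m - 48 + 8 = -b^2 + b*(13 - 5*m) + 24*m^2 + 16*m - 40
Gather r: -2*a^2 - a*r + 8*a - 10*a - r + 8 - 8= -2*a^2 - 2*a + r*(-a - 1)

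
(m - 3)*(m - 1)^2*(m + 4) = m^4 - m^3 - 13*m^2 + 25*m - 12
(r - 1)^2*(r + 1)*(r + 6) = r^4 + 5*r^3 - 7*r^2 - 5*r + 6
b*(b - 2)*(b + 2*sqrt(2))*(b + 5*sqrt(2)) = b^4 - 2*b^3 + 7*sqrt(2)*b^3 - 14*sqrt(2)*b^2 + 20*b^2 - 40*b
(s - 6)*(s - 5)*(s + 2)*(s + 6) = s^4 - 3*s^3 - 46*s^2 + 108*s + 360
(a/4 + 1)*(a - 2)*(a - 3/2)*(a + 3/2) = a^4/4 + a^3/2 - 41*a^2/16 - 9*a/8 + 9/2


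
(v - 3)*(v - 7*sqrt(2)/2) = v^2 - 7*sqrt(2)*v/2 - 3*v + 21*sqrt(2)/2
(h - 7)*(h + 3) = h^2 - 4*h - 21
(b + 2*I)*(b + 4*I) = b^2 + 6*I*b - 8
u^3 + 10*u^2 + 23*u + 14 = (u + 1)*(u + 2)*(u + 7)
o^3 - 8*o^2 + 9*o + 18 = (o - 6)*(o - 3)*(o + 1)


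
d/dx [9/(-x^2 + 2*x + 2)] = 18*(x - 1)/(-x^2 + 2*x + 2)^2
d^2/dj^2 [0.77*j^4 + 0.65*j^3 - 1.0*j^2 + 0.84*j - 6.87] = 9.24*j^2 + 3.9*j - 2.0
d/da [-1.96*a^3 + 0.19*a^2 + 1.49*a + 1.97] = -5.88*a^2 + 0.38*a + 1.49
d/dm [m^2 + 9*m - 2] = 2*m + 9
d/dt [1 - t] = -1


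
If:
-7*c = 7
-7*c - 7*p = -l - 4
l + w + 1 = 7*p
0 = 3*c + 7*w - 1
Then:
No Solution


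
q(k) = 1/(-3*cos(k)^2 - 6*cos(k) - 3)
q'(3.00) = -93868.55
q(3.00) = -3328.34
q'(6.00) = 0.02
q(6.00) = -0.09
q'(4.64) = 0.83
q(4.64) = -0.39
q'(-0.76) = 0.09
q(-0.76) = -0.11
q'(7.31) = -0.16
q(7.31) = -0.14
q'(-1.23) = 0.26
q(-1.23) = -0.19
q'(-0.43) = 0.04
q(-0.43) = -0.09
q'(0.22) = -0.02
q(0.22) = -0.09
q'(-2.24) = 9.56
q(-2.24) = -2.31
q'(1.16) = -0.22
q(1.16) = -0.17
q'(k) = (-6*sin(k)*cos(k) - 6*sin(k))/(-3*cos(k)^2 - 6*cos(k) - 3)^2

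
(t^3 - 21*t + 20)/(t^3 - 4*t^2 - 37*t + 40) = (t - 4)/(t - 8)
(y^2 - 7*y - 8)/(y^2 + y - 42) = (y^2 - 7*y - 8)/(y^2 + y - 42)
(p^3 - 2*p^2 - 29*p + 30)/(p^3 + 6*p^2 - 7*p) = (p^2 - p - 30)/(p*(p + 7))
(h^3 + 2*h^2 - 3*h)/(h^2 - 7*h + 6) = h*(h + 3)/(h - 6)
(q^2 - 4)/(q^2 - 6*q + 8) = (q + 2)/(q - 4)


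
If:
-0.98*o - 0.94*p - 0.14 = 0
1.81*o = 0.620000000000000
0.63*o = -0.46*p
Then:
No Solution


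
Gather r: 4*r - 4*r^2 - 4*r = -4*r^2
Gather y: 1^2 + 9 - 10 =0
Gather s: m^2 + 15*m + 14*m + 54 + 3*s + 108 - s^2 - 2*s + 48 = m^2 + 29*m - s^2 + s + 210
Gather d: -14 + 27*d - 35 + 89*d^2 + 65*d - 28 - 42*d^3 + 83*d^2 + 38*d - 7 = -42*d^3 + 172*d^2 + 130*d - 84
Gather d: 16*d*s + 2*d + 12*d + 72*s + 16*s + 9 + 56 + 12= d*(16*s + 14) + 88*s + 77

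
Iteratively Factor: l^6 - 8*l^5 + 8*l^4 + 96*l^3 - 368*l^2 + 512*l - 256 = (l - 2)*(l^5 - 6*l^4 - 4*l^3 + 88*l^2 - 192*l + 128) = (l - 2)^2*(l^4 - 4*l^3 - 12*l^2 + 64*l - 64) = (l - 2)^3*(l^3 - 2*l^2 - 16*l + 32) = (l - 4)*(l - 2)^3*(l^2 + 2*l - 8) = (l - 4)*(l - 2)^3*(l + 4)*(l - 2)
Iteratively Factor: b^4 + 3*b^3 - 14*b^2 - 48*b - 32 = (b + 2)*(b^3 + b^2 - 16*b - 16) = (b + 1)*(b + 2)*(b^2 - 16) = (b - 4)*(b + 1)*(b + 2)*(b + 4)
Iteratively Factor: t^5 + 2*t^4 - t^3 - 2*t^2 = (t)*(t^4 + 2*t^3 - t^2 - 2*t) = t*(t + 1)*(t^3 + t^2 - 2*t) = t*(t + 1)*(t + 2)*(t^2 - t) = t^2*(t + 1)*(t + 2)*(t - 1)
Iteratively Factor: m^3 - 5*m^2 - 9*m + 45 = (m - 3)*(m^2 - 2*m - 15) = (m - 5)*(m - 3)*(m + 3)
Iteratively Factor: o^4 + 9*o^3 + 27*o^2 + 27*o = (o + 3)*(o^3 + 6*o^2 + 9*o) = o*(o + 3)*(o^2 + 6*o + 9) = o*(o + 3)^2*(o + 3)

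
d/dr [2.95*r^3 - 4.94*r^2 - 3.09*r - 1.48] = 8.85*r^2 - 9.88*r - 3.09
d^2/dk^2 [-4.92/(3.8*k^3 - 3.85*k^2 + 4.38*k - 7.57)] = ((112.176*k - 37.884)*(3.8*k^3 - 3.85*k^2 + 4.38*k - 7.57) - 4.92*(11.4*k^2 - 7.7*k + 4.38)*(22.8*k^2 - 15.4*k + 8.76))/(3.8*k^3 - 3.85*k^2 + 4.38*k - 7.57)^3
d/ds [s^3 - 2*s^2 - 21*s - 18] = 3*s^2 - 4*s - 21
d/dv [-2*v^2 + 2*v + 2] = 2 - 4*v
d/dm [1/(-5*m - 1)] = 5/(5*m + 1)^2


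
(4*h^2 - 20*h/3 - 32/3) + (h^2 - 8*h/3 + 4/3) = 5*h^2 - 28*h/3 - 28/3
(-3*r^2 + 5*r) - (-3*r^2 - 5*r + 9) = 10*r - 9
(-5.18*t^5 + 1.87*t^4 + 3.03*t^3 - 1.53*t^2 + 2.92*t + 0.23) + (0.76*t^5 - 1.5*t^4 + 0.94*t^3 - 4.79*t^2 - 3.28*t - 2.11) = -4.42*t^5 + 0.37*t^4 + 3.97*t^3 - 6.32*t^2 - 0.36*t - 1.88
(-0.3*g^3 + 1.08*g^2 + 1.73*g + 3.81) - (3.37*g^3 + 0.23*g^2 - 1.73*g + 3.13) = -3.67*g^3 + 0.85*g^2 + 3.46*g + 0.68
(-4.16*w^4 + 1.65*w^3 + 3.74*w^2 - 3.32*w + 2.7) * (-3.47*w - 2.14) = 14.4352*w^5 + 3.1769*w^4 - 16.5088*w^3 + 3.5168*w^2 - 2.2642*w - 5.778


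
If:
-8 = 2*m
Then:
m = -4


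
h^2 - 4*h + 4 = (h - 2)^2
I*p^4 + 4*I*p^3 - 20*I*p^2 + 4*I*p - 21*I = (p - 3)*(p + 7)*(p + I)*(I*p + 1)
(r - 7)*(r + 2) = r^2 - 5*r - 14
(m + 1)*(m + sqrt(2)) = m^2 + m + sqrt(2)*m + sqrt(2)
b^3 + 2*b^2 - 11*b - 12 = (b - 3)*(b + 1)*(b + 4)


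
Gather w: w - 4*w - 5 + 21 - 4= 12 - 3*w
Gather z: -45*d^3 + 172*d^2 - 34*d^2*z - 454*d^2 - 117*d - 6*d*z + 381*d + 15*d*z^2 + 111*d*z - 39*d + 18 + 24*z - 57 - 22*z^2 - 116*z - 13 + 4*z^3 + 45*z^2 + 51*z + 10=-45*d^3 - 282*d^2 + 225*d + 4*z^3 + z^2*(15*d + 23) + z*(-34*d^2 + 105*d - 41) - 42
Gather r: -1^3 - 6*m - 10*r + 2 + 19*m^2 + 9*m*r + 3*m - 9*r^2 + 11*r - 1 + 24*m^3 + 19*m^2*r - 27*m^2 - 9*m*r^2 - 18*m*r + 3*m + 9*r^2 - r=24*m^3 - 8*m^2 - 9*m*r^2 + r*(19*m^2 - 9*m)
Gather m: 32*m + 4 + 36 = 32*m + 40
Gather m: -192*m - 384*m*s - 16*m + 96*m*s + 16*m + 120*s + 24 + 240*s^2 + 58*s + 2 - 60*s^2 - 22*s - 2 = m*(-288*s - 192) + 180*s^2 + 156*s + 24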